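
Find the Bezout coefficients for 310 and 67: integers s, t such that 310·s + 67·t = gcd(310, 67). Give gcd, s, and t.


Euclidean algorithm on (310, 67) — divide until remainder is 0:
  310 = 4 · 67 + 42
  67 = 1 · 42 + 25
  42 = 1 · 25 + 17
  25 = 1 · 17 + 8
  17 = 2 · 8 + 1
  8 = 8 · 1 + 0
gcd(310, 67) = 1.
Track Bezout coefficients alongside the remainders: start with r₀ = 310 = a·1 + b·0 (s = 1, t = 0) and r₁ = 67 = a·0 + b·1 (s = 0, t = 1); each new remainder r_{k+1} = r_{k-1} − q_k·r_k inherits s_{k+1} = s_{k-1} − q_k·s_k, t_{k+1} = t_{k-1} − q_k·t_k, so r_k = a·s_k + b·t_k at every step:
  q = 4: r = 42, s = 1 − 4·0 = 1, t = 0 − 4·1 = -4  (check: 310·1 + 67·(-4) = 42)
  q = 1: r = 25, s = 0 − 1·1 = -1, t = 1 − 1·(-4) = 5  (check: 310·(-1) + 67·5 = 25)
  q = 1: r = 17, s = 1 − 1·(-1) = 2, t = -4 − 1·5 = -9  (check: 310·2 + 67·(-9) = 17)
  q = 1: r = 8, s = -1 − 1·2 = -3, t = 5 − 1·(-9) = 14  (check: 310·(-3) + 67·14 = 8)
  q = 2: r = 1, s = 2 − 2·(-3) = 8, t = -9 − 2·14 = -37  (check: 310·8 + 67·(-37) = 1)
The row with r = 1 (the gcd) gives the Bezout coefficients s = 8, t = -37.
Result: 310 · (8) + 67 · (-37) = 1.

gcd(310, 67) = 1; s = 8, t = -37 (check: 310·8 + 67·(-37) = 1).


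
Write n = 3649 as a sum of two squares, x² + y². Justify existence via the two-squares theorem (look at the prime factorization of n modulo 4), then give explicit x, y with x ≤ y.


Step 1: Factor n = 3649 = 41 · 89.
Step 2: Check the mod-4 condition on each prime factor: 41 ≡ 1 (mod 4), exponent 1; 89 ≡ 1 (mod 4), exponent 1.
All primes ≡ 3 (mod 4) appear to even exponent (or don't appear), so by the two-squares theorem n IS expressible as a sum of two squares.
Step 3: Build a representation. Here n = 41 · 89 is a product of primes ≡ 1 (mod 4). Each prime p ≡ 1 (mod 4) is itself a sum of two squares; find a² by testing p − a² for a perfect square:
  41: 41 − 1² = 40, 41 − 2² = 37, 41 − 3² = 32, 41 − 4² = 25 = 5² ⇒ 41 = 4² + 5².
  89: 89 − 1² = 88, 89 − 2² = 85, 89 − 3² = 80, 89 − 4² = 73, 89 − 5² = 64 = 8² ⇒ 89 = 5² + 8².
  Combine using the Brahmagupta–Fibonacci identity (a² + b²)(c² + d²) = (ac − bd)² + (ad + bc)² = (ac + bd)² + (ad − bc)²:
  41 · 89 = 3649: from (4² + 5²)(5² + 8²), take (4·5 − 5·8, 4·8 + 5·5) = (20 − 40, 32 + 25) = (-20, 57); dropping signs (only squares matter) gives (20, 57); check 20² + 57² = 400 + 3249 = 3649 ✓.
Step 4: Order so x ≤ y and verify: 20² + 57² = 400 + 3249 = 3649 = n. ✓

n = 3649 = 20² + 57² (one valid representation with x ≤ y).


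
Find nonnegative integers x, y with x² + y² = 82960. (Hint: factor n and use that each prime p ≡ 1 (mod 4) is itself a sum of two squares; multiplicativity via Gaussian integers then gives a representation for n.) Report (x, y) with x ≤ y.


Step 1: Factor n = 82960 = 2^4 · 5 · 17 · 61.
Step 2: Check the mod-4 condition on each prime factor: 2 = 2 (special); 5 ≡ 1 (mod 4), exponent 1; 17 ≡ 1 (mod 4), exponent 1; 61 ≡ 1 (mod 4), exponent 1.
All primes ≡ 3 (mod 4) appear to even exponent (or don't appear), so by the two-squares theorem n IS expressible as a sum of two squares.
Step 3: Build a representation. Group n = k² · m with k = 4 and m = 5 · 17 · 61 = 5185 (a product of primes ≡ 1 (mod 4)); a representation of m scales to one of n via (k·x)² + (k·y)² = k²(x² + y²). Each prime p ≡ 1 (mod 4) is itself a sum of two squares; find a² by testing p − a² for a perfect square:
  5: 5 − 1² = 4 = 2² ⇒ 5 = 1² + 2².
  17: 17 − 1² = 16 = 4² ⇒ 17 = 1² + 4².
  61: 61 − 1² = 60, 61 − 2² = 57, 61 − 3² = 52, 61 − 4² = 45, 61 − 5² = 36 = 6² ⇒ 61 = 5² + 6².
  Combine using the Brahmagupta–Fibonacci identity (a² + b²)(c² + d²) = (ac − bd)² + (ad + bc)² = (ac + bd)² + (ad − bc)²:
  5 · 17 = 85: from (1² + 2²)(1² + 4²), take (1·1 − 2·4, 1·4 + 2·1) = (1 − 8, 4 + 2) = (-7, 6); dropping signs (only squares matter) gives (7, 6); check 7² + 6² = 49 + 36 = 85 ✓.
  85 · 61 = 5185: from (7² + 6²)(5² + 6²), take (7·5 − 6·6, 7·6 + 6·5) = (35 − 36, 42 + 30) = (-1, 72); dropping signs (only squares matter) gives (1, 72); check 1² + 72² = 1 + 5184 = 5185 ✓.
  Scale by k = 4: (4·1, 4·72) = (4, 288).
Step 4: Order so x ≤ y and verify: 4² + 288² = 16 + 82944 = 82960 = n. ✓

n = 82960 = 4² + 288² (one valid representation with x ≤ y).


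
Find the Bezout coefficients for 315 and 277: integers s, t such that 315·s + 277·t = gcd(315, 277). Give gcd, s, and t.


Euclidean algorithm on (315, 277) — divide until remainder is 0:
  315 = 1 · 277 + 38
  277 = 7 · 38 + 11
  38 = 3 · 11 + 5
  11 = 2 · 5 + 1
  5 = 5 · 1 + 0
gcd(315, 277) = 1.
Track Bezout coefficients alongside the remainders: start with r₀ = 315 = a·1 + b·0 (s = 1, t = 0) and r₁ = 277 = a·0 + b·1 (s = 0, t = 1); each new remainder r_{k+1} = r_{k-1} − q_k·r_k inherits s_{k+1} = s_{k-1} − q_k·s_k, t_{k+1} = t_{k-1} − q_k·t_k, so r_k = a·s_k + b·t_k at every step:
  q = 1: r = 38, s = 1 − 1·0 = 1, t = 0 − 1·1 = -1  (check: 315·1 + 277·(-1) = 38)
  q = 7: r = 11, s = 0 − 7·1 = -7, t = 1 − 7·(-1) = 8  (check: 315·(-7) + 277·8 = 11)
  q = 3: r = 5, s = 1 − 3·(-7) = 22, t = -1 − 3·8 = -25  (check: 315·22 + 277·(-25) = 5)
  q = 2: r = 1, s = -7 − 2·22 = -51, t = 8 − 2·(-25) = 58  (check: 315·(-51) + 277·58 = 1)
The row with r = 1 (the gcd) gives the Bezout coefficients s = -51, t = 58.
Result: 315 · (-51) + 277 · (58) = 1.

gcd(315, 277) = 1; s = -51, t = 58 (check: 315·(-51) + 277·58 = 1).


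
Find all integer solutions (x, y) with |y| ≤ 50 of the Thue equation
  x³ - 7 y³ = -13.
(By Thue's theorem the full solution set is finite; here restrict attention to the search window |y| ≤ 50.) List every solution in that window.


The equation is x³ - 7y³ = -13. For fixed y, x³ = 7·y³ − 13, so a solution requires the RHS to be a perfect cube.
Strategy: iterate y from -50 to 50, compute RHS = 7·y³ − 13, and check whether it is a (positive or negative) perfect cube.
Check small values of y:
  y = 0: RHS = -13 is not a perfect cube.
  y = 1: RHS = -6 is not a perfect cube.
  y = -1: RHS = -20 is not a perfect cube.
  y = 2: RHS = 43 is not a perfect cube.
  y = -2: RHS = -69 is not a perfect cube.
  y = 3: RHS = 176 is not a perfect cube.
  y = -3: RHS = -202 is not a perfect cube.
Continuing the search up to |y| = 50 finds no solutions either.
No (x, y) in the scanned range satisfies the equation.

No integer solutions with |y| ≤ 50.


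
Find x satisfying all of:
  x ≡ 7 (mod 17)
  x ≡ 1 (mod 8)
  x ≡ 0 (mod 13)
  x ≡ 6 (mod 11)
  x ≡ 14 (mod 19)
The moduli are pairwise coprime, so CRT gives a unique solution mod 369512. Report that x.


Product of moduli M = 17 · 8 · 13 · 11 · 19 = 369512.
Merge one congruence at a time:
  Start: x ≡ 7 (mod 17).
  Combine with x ≡ 1 (mod 8); new modulus lcm = 136.
    Write x = 7 + 17·t and substitute into x ≡ 1 (mod 8): 17·t ≡ 1 − 7 = -6 (mod 8).
    Reduce coefficients mod 8: 1·t ≡ 2 (mod 8).
    So t ≡ 2 (mod 8).
    Then x = 7 + 17·2 = 41, valid modulo lcm(17, 8) = 136: x ≡ 41 (mod 136).
  Combine with x ≡ 0 (mod 13); new modulus lcm = 1768.
    Write x = 41 + 136·t and substitute into x ≡ 0 (mod 13): 136·t ≡ 0 − 41 = -41 (mod 13).
    Reduce coefficients mod 13: 6·t ≡ 11 (mod 13).
    The inverse of 6 mod 13 is 11 (since 6·11 = 66 = 5·13 + 1), so t ≡ 11·11 = 121 ≡ 4 (mod 13).
    Then x = 41 + 136·4 = 585, valid modulo lcm(136, 13) = 1768: x ≡ 585 (mod 1768).
  Combine with x ≡ 6 (mod 11); new modulus lcm = 19448.
    Write x = 585 + 1768·t and substitute into x ≡ 6 (mod 11): 1768·t ≡ 6 − 585 = -579 (mod 11).
    Reduce coefficients mod 11: 8·t ≡ 4 (mod 11).
    The inverse of 8 mod 11 is 7 (since 8·7 = 56 = 5·11 + 1), so t ≡ 7·4 = 28 ≡ 6 (mod 11).
    Then x = 585 + 1768·6 = 11193, valid modulo lcm(1768, 11) = 19448: x ≡ 11193 (mod 19448).
  Combine with x ≡ 14 (mod 19); new modulus lcm = 369512.
    Write x = 11193 + 19448·t and substitute into x ≡ 14 (mod 19): 19448·t ≡ 14 − 11193 = -11179 (mod 19).
    Reduce coefficients mod 19: 11·t ≡ 12 (mod 19).
    The inverse of 11 mod 19 is 7 (since 11·7 = 77 = 4·19 + 1), so t ≡ 7·12 = 84 ≡ 8 (mod 19).
    Then x = 11193 + 19448·8 = 166777, valid modulo lcm(19448, 19) = 369512: x ≡ 166777 (mod 369512).
Verify against each original: 166777 mod 17 = 7, 166777 mod 8 = 1, 166777 mod 13 = 0, 166777 mod 11 = 6, 166777 mod 19 = 14.

x ≡ 166777 (mod 369512).


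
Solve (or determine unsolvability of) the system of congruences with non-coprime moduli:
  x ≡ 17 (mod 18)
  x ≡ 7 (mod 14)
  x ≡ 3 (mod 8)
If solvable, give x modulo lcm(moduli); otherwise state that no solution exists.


Moduli 18, 14, 8 are not pairwise coprime, so CRT works modulo lcm(m_i) when all pairwise compatibility conditions hold.
Pairwise compatibility: gcd(m_i, m_j) must divide a_i - a_j for every pair.
Merge one congruence at a time:
  Start: x ≡ 17 (mod 18).
  Combine with x ≡ 7 (mod 14): gcd(18, 14) = 2; 7 - 17 = -10, which IS divisible by 2, so compatible.
    Write x = 17 + 18·t and substitute into x ≡ 7 (mod 14): 18·t ≡ 7 − 17 = -10 (mod 14).
    Divide the congruence (and modulus) by g = 2: 9·t ≡ -5 (mod 7).
    Reduce coefficients mod 7: 2·t ≡ 2 (mod 7).
    The inverse of 2 mod 7 is 4 (since 2·4 = 8 = 1·7 + 1), so t ≡ 4·2 = 8 ≡ 1 (mod 7).
    Then x = 17 + 18·1 = 35, valid modulo lcm(18, 14) = 126: x ≡ 35 (mod 126).
  Combine with x ≡ 3 (mod 8): gcd(126, 8) = 2; 3 - 35 = -32, which IS divisible by 2, so compatible.
    Write x = 35 + 126·t and substitute into x ≡ 3 (mod 8): 126·t ≡ 3 − 35 = -32 (mod 8).
    Divide the congruence (and modulus) by g = 2: 63·t ≡ -16 (mod 4).
    Reduce coefficients mod 4: 3·t ≡ 0 (mod 4).
    The inverse of 3 mod 4 is 3 (since 3·3 = 9 = 2·4 + 1), so t ≡ 3·0 = 0 ≡ 0 (mod 4).
    Then x = 35 + 126·0 = 35, valid modulo lcm(126, 8) = 504: x ≡ 35 (mod 504).
Verify: 35 mod 18 = 17, 35 mod 14 = 7, 35 mod 8 = 3.

x ≡ 35 (mod 504).


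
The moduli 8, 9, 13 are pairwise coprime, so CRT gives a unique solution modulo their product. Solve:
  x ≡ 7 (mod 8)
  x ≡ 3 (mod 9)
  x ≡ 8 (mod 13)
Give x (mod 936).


Moduli 8, 9, 13 are pairwise coprime; by CRT there is a unique solution modulo M = 8 · 9 · 13 = 936.
Solve pairwise, accumulating the modulus:
  Start with x ≡ 7 (mod 8).
  Combine with x ≡ 3 (mod 9): since gcd(8, 9) = 1, we get a unique residue mod 72.
    Write x = 7 + 8·t and substitute into x ≡ 3 (mod 9): 8·t ≡ 3 − 7 = -4 (mod 9).
    Reduce coefficients mod 9: 8·t ≡ 5 (mod 9).
    The inverse of 8 mod 9 is 8 (since 8·8 = 64 = 7·9 + 1), so t ≡ 8·5 = 40 ≡ 4 (mod 9).
    Then x = 7 + 8·4 = 39, valid modulo lcm(8, 9) = 72: x ≡ 39 (mod 72).
  Combine with x ≡ 8 (mod 13): since gcd(72, 13) = 1, we get a unique residue mod 936.
    Write x = 39 + 72·t and substitute into x ≡ 8 (mod 13): 72·t ≡ 8 − 39 = -31 (mod 13).
    Reduce coefficients mod 13: 7·t ≡ 8 (mod 13).
    The inverse of 7 mod 13 is 2 (since 7·2 = 14 = 1·13 + 1), so t ≡ 2·8 = 16 ≡ 3 (mod 13).
    Then x = 39 + 72·3 = 255, valid modulo lcm(72, 13) = 936: x ≡ 255 (mod 936).
Verify: 255 mod 8 = 7 ✓, 255 mod 9 = 3 ✓, 255 mod 13 = 8 ✓.

x ≡ 255 (mod 936).


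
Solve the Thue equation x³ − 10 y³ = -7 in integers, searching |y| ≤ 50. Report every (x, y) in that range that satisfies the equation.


The equation is x³ - 10y³ = -7. For fixed y, x³ = 10·y³ − 7, so a solution requires the RHS to be a perfect cube.
Strategy: iterate y from -50 to 50, compute RHS = 10·y³ − 7, and check whether it is a (positive or negative) perfect cube.
Check small values of y:
  y = 0: RHS = -7 is not a perfect cube.
  y = 1: RHS = 3 is not a perfect cube.
  y = -1: RHS = -17 is not a perfect cube.
  y = 2: RHS = 73 is not a perfect cube.
  y = -2: RHS = -87 is not a perfect cube.
  y = 3: RHS = 263 is not a perfect cube.
  y = -3: RHS = -277 is not a perfect cube.
Continuing the search up to |y| = 50 finds no solutions either.
No (x, y) in the scanned range satisfies the equation.

No integer solutions with |y| ≤ 50.


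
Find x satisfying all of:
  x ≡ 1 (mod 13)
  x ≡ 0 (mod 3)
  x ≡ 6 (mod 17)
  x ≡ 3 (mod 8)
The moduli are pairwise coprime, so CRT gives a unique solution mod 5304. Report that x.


Product of moduli M = 13 · 3 · 17 · 8 = 5304.
Merge one congruence at a time:
  Start: x ≡ 1 (mod 13).
  Combine with x ≡ 0 (mod 3); new modulus lcm = 39.
    Write x = 1 + 13·t and substitute into x ≡ 0 (mod 3): 13·t ≡ 0 − 1 = -1 (mod 3).
    Reduce coefficients mod 3: 1·t ≡ 2 (mod 3).
    So t ≡ 2 (mod 3).
    Then x = 1 + 13·2 = 27, valid modulo lcm(13, 3) = 39: x ≡ 27 (mod 39).
  Combine with x ≡ 6 (mod 17); new modulus lcm = 663.
    Write x = 27 + 39·t and substitute into x ≡ 6 (mod 17): 39·t ≡ 6 − 27 = -21 (mod 17).
    Reduce coefficients mod 17: 5·t ≡ 13 (mod 17).
    The inverse of 5 mod 17 is 7 (since 5·7 = 35 = 2·17 + 1), so t ≡ 7·13 = 91 ≡ 6 (mod 17).
    Then x = 27 + 39·6 = 261, valid modulo lcm(39, 17) = 663: x ≡ 261 (mod 663).
  Combine with x ≡ 3 (mod 8); new modulus lcm = 5304.
    Write x = 261 + 663·t and substitute into x ≡ 3 (mod 8): 663·t ≡ 3 − 261 = -258 (mod 8).
    Reduce coefficients mod 8: 7·t ≡ 6 (mod 8).
    The inverse of 7 mod 8 is 7 (since 7·7 = 49 = 6·8 + 1), so t ≡ 7·6 = 42 ≡ 2 (mod 8).
    Then x = 261 + 663·2 = 1587, valid modulo lcm(663, 8) = 5304: x ≡ 1587 (mod 5304).
Verify against each original: 1587 mod 13 = 1, 1587 mod 3 = 0, 1587 mod 17 = 6, 1587 mod 8 = 3.

x ≡ 1587 (mod 5304).


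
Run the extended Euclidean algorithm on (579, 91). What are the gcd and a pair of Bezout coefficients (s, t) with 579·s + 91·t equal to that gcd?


Euclidean algorithm on (579, 91) — divide until remainder is 0:
  579 = 6 · 91 + 33
  91 = 2 · 33 + 25
  33 = 1 · 25 + 8
  25 = 3 · 8 + 1
  8 = 8 · 1 + 0
gcd(579, 91) = 1.
Track Bezout coefficients alongside the remainders: start with r₀ = 579 = a·1 + b·0 (s = 1, t = 0) and r₁ = 91 = a·0 + b·1 (s = 0, t = 1); each new remainder r_{k+1} = r_{k-1} − q_k·r_k inherits s_{k+1} = s_{k-1} − q_k·s_k, t_{k+1} = t_{k-1} − q_k·t_k, so r_k = a·s_k + b·t_k at every step:
  q = 6: r = 33, s = 1 − 6·0 = 1, t = 0 − 6·1 = -6  (check: 579·1 + 91·(-6) = 33)
  q = 2: r = 25, s = 0 − 2·1 = -2, t = 1 − 2·(-6) = 13  (check: 579·(-2) + 91·13 = 25)
  q = 1: r = 8, s = 1 − 1·(-2) = 3, t = -6 − 1·13 = -19  (check: 579·3 + 91·(-19) = 8)
  q = 3: r = 1, s = -2 − 3·3 = -11, t = 13 − 3·(-19) = 70  (check: 579·(-11) + 91·70 = 1)
The row with r = 1 (the gcd) gives the Bezout coefficients s = -11, t = 70.
Result: 579 · (-11) + 91 · (70) = 1.

gcd(579, 91) = 1; s = -11, t = 70 (check: 579·(-11) + 91·70 = 1).


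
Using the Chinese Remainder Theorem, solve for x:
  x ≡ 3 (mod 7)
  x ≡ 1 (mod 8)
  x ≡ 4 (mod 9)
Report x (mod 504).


Moduli 7, 8, 9 are pairwise coprime; by CRT there is a unique solution modulo M = 7 · 8 · 9 = 504.
Solve pairwise, accumulating the modulus:
  Start with x ≡ 3 (mod 7).
  Combine with x ≡ 1 (mod 8): since gcd(7, 8) = 1, we get a unique residue mod 56.
    Write x = 3 + 7·t and substitute into x ≡ 1 (mod 8): 7·t ≡ 1 − 3 = -2 (mod 8).
    Reduce coefficients mod 8: 7·t ≡ 6 (mod 8).
    The inverse of 7 mod 8 is 7 (since 7·7 = 49 = 6·8 + 1), so t ≡ 7·6 = 42 ≡ 2 (mod 8).
    Then x = 3 + 7·2 = 17, valid modulo lcm(7, 8) = 56: x ≡ 17 (mod 56).
  Combine with x ≡ 4 (mod 9): since gcd(56, 9) = 1, we get a unique residue mod 504.
    Write x = 17 + 56·t and substitute into x ≡ 4 (mod 9): 56·t ≡ 4 − 17 = -13 (mod 9).
    Reduce coefficients mod 9: 2·t ≡ 5 (mod 9).
    The inverse of 2 mod 9 is 5 (since 2·5 = 10 = 1·9 + 1), so t ≡ 5·5 = 25 ≡ 7 (mod 9).
    Then x = 17 + 56·7 = 409, valid modulo lcm(56, 9) = 504: x ≡ 409 (mod 504).
Verify: 409 mod 7 = 3 ✓, 409 mod 8 = 1 ✓, 409 mod 9 = 4 ✓.

x ≡ 409 (mod 504).


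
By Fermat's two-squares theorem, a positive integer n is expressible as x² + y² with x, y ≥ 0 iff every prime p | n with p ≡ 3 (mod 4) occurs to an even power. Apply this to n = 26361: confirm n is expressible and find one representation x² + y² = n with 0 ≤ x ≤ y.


Step 1: Factor n = 26361 = 3^2 · 29 · 101.
Step 2: Check the mod-4 condition on each prime factor: 3 ≡ 3 (mod 4), exponent 2 (must be even); 29 ≡ 1 (mod 4), exponent 1; 101 ≡ 1 (mod 4), exponent 1.
All primes ≡ 3 (mod 4) appear to even exponent (or don't appear), so by the two-squares theorem n IS expressible as a sum of two squares.
Step 3: Build a representation. Group n = k² · m with k = 3 and m = 29 · 101 = 2929 (a product of primes ≡ 1 (mod 4)); a representation of m scales to one of n via (k·x)² + (k·y)² = k²(x² + y²). Each prime p ≡ 1 (mod 4) is itself a sum of two squares; find a² by testing p − a² for a perfect square:
  29: 29 − 1² = 28, 29 − 2² = 25 = 5² ⇒ 29 = 2² + 5².
  101: 101 − 1² = 100 = 10² ⇒ 101 = 1² + 10².
  Combine using the Brahmagupta–Fibonacci identity (a² + b²)(c² + d²) = (ac − bd)² + (ad + bc)² = (ac + bd)² + (ad − bc)²:
  29 · 101 = 2929: from (2² + 5²)(1² + 10²), take (2·1 − 5·10, 2·10 + 5·1) = (2 − 50, 20 + 5) = (-48, 25); dropping signs (only squares matter) gives (48, 25); check 48² + 25² = 2304 + 625 = 2929 ✓.
  Scale by k = 3: (3·48, 3·25) = (144, 75).
Step 4: Order so x ≤ y and verify: 75² + 144² = 5625 + 20736 = 26361 = n. ✓

n = 26361 = 75² + 144² (one valid representation with x ≤ y).


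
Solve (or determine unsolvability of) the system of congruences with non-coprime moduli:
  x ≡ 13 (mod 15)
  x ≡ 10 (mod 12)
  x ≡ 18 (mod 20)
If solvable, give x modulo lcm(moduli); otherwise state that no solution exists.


Moduli 15, 12, 20 are not pairwise coprime, so CRT works modulo lcm(m_i) when all pairwise compatibility conditions hold.
Pairwise compatibility: gcd(m_i, m_j) must divide a_i - a_j for every pair.
Merge one congruence at a time:
  Start: x ≡ 13 (mod 15).
  Combine with x ≡ 10 (mod 12): gcd(15, 12) = 3; 10 - 13 = -3, which IS divisible by 3, so compatible.
    Write x = 13 + 15·t and substitute into x ≡ 10 (mod 12): 15·t ≡ 10 − 13 = -3 (mod 12).
    Divide the congruence (and modulus) by g = 3: 5·t ≡ -1 (mod 4).
    Reduce coefficients mod 4: 1·t ≡ 3 (mod 4).
    So t ≡ 3 (mod 4).
    Then x = 13 + 15·3 = 58, valid modulo lcm(15, 12) = 60: x ≡ 58 (mod 60).
  Combine with x ≡ 18 (mod 20): gcd(60, 20) = 20; 18 - 58 = -40, which IS divisible by 20, so compatible.
    Write x = 58 + 60·t and substitute into x ≡ 18 (mod 20): 60·t ≡ 18 − 58 = -40 (mod 20).
    Divide the congruence (and modulus) by g = 20: 3·t ≡ -2 (mod 1).
    Modulo 1 every t works; take t = 0.
    Then x = 58 + 60·0 = 58, valid modulo lcm(60, 20) = 60: x ≡ 58 (mod 60).
Verify: 58 mod 15 = 13, 58 mod 12 = 10, 58 mod 20 = 18.

x ≡ 58 (mod 60).


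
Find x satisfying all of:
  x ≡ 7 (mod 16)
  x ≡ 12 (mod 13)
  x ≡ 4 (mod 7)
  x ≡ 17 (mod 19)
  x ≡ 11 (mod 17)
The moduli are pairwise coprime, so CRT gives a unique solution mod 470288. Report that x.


Product of moduli M = 16 · 13 · 7 · 19 · 17 = 470288.
Merge one congruence at a time:
  Start: x ≡ 7 (mod 16).
  Combine with x ≡ 12 (mod 13); new modulus lcm = 208.
    Write x = 7 + 16·t and substitute into x ≡ 12 (mod 13): 16·t ≡ 12 − 7 = 5 (mod 13).
    Reduce coefficients mod 13: 3·t ≡ 5 (mod 13).
    The inverse of 3 mod 13 is 9 (since 3·9 = 27 = 2·13 + 1), so t ≡ 9·5 = 45 ≡ 6 (mod 13).
    Then x = 7 + 16·6 = 103, valid modulo lcm(16, 13) = 208: x ≡ 103 (mod 208).
  Combine with x ≡ 4 (mod 7); new modulus lcm = 1456.
    Write x = 103 + 208·t and substitute into x ≡ 4 (mod 7): 208·t ≡ 4 − 103 = -99 (mod 7).
    Reduce coefficients mod 7: 5·t ≡ 6 (mod 7).
    The inverse of 5 mod 7 is 3 (since 5·3 = 15 = 2·7 + 1), so t ≡ 3·6 = 18 ≡ 4 (mod 7).
    Then x = 103 + 208·4 = 935, valid modulo lcm(208, 7) = 1456: x ≡ 935 (mod 1456).
  Combine with x ≡ 17 (mod 19); new modulus lcm = 27664.
    Write x = 935 + 1456·t and substitute into x ≡ 17 (mod 19): 1456·t ≡ 17 − 935 = -918 (mod 19).
    Reduce coefficients mod 19: 12·t ≡ 13 (mod 19).
    The inverse of 12 mod 19 is 8 (since 12·8 = 96 = 5·19 + 1), so t ≡ 8·13 = 104 ≡ 9 (mod 19).
    Then x = 935 + 1456·9 = 14039, valid modulo lcm(1456, 19) = 27664: x ≡ 14039 (mod 27664).
  Combine with x ≡ 11 (mod 17); new modulus lcm = 470288.
    Write x = 14039 + 27664·t and substitute into x ≡ 11 (mod 17): 27664·t ≡ 11 − 14039 = -14028 (mod 17).
    Reduce coefficients mod 17: 5·t ≡ 14 (mod 17).
    The inverse of 5 mod 17 is 7 (since 5·7 = 35 = 2·17 + 1), so t ≡ 7·14 = 98 ≡ 13 (mod 17).
    Then x = 14039 + 27664·13 = 373671, valid modulo lcm(27664, 17) = 470288: x ≡ 373671 (mod 470288).
Verify against each original: 373671 mod 16 = 7, 373671 mod 13 = 12, 373671 mod 7 = 4, 373671 mod 19 = 17, 373671 mod 17 = 11.

x ≡ 373671 (mod 470288).


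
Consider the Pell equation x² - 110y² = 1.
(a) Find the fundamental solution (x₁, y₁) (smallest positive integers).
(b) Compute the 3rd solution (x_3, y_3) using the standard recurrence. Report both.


Step 1: Find the fundamental solution (x₁, y₁) of x² - 110y² = 1.
  Expand √110 as a continued fraction. a₀ = ⌊√110⌋ = 10; iterate m_{k+1} = d_k·a_k − m_k, d_{k+1} = (110 − m_{k+1}²)/d_k, a_{k+1} = ⌊(a₀ + m_{k+1})/d_{k+1}⌋ (starting m₀ = 0, d₀ = 1), with convergents p_k = a_k·p_{k-1} + p_{k-2}, q_k = a_k·q_{k-1} + q_{k-2} (p₋₁ = 1, q₋₁ = 0):
  k = 0: a₀ = 10; p₀/q₀ = 10/1; p₀² − 110·q₀² = 100 − 110 = -10.
  k = 1: m = 10, d = 10, a = ⌊(10 + 10)/10⌋ = 2; p/q = (2·10 + 1)/(2·1 + 0) = 21/2; p² − 110·q² = 441 − 440 = 1.
  The first convergent with p² − 110·q² = 1 gives the fundamental solution (x₁, y₁) = (21, 2).
Step 2: Apply the recurrence (x_{n+1}, y_{n+1}) = (x₁x_n + 110y₁y_n, x₁y_n + y₁x_n) repeatedly.
  From (x_1, y_1) = (21, 2): x_2 = 21·21 + 110·2·2 = 881; y_2 = 21·2 + 2·21 = 84.
  From (x_2, y_2) = (881, 84): x_3 = 21·881 + 110·2·84 = 36981; y_3 = 21·84 + 2·881 = 3526.
Step 3: Verify x_3² - 110·y_3² = 1367594361 - 1367594360 = 1 (should be 1). ✓

(x_1, y_1) = (21, 2); (x_3, y_3) = (36981, 3526).


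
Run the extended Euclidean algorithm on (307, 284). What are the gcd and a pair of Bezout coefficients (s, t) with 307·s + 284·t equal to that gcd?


Euclidean algorithm on (307, 284) — divide until remainder is 0:
  307 = 1 · 284 + 23
  284 = 12 · 23 + 8
  23 = 2 · 8 + 7
  8 = 1 · 7 + 1
  7 = 7 · 1 + 0
gcd(307, 284) = 1.
Track Bezout coefficients alongside the remainders: start with r₀ = 307 = a·1 + b·0 (s = 1, t = 0) and r₁ = 284 = a·0 + b·1 (s = 0, t = 1); each new remainder r_{k+1} = r_{k-1} − q_k·r_k inherits s_{k+1} = s_{k-1} − q_k·s_k, t_{k+1} = t_{k-1} − q_k·t_k, so r_k = a·s_k + b·t_k at every step:
  q = 1: r = 23, s = 1 − 1·0 = 1, t = 0 − 1·1 = -1  (check: 307·1 + 284·(-1) = 23)
  q = 12: r = 8, s = 0 − 12·1 = -12, t = 1 − 12·(-1) = 13  (check: 307·(-12) + 284·13 = 8)
  q = 2: r = 7, s = 1 − 2·(-12) = 25, t = -1 − 2·13 = -27  (check: 307·25 + 284·(-27) = 7)
  q = 1: r = 1, s = -12 − 1·25 = -37, t = 13 − 1·(-27) = 40  (check: 307·(-37) + 284·40 = 1)
The row with r = 1 (the gcd) gives the Bezout coefficients s = -37, t = 40.
Result: 307 · (-37) + 284 · (40) = 1.

gcd(307, 284) = 1; s = -37, t = 40 (check: 307·(-37) + 284·40 = 1).


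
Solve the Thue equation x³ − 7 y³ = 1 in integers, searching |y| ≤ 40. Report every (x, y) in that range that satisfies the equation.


The equation is x³ - 7y³ = 1. For fixed y, x³ = 7·y³ + 1, so a solution requires the RHS to be a perfect cube.
Strategy: iterate y from -40 to 40, compute RHS = 7·y³ + 1, and check whether it is a (positive or negative) perfect cube.
Check small values of y:
  y = 0: RHS = 1 = (1)³ ⇒ x = 1 works.
  y = 1: RHS = 8 = (2)³ ⇒ x = 2 works.
  y = -1: RHS = -6 is not a perfect cube.
  y = 2: RHS = 57 is not a perfect cube.
  y = -2: RHS = -55 is not a perfect cube.
  y = 3: RHS = 190 is not a perfect cube.
  y = -3: RHS = -188 is not a perfect cube.
Continuing the search up to |y| = 40 finds no further solutions beyond those listed.
Collected solutions: (1, 0), (2, 1).

Solutions (with |y| ≤ 40): (1, 0), (2, 1).


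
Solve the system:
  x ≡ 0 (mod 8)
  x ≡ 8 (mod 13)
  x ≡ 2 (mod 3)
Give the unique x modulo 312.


Moduli 8, 13, 3 are pairwise coprime; by CRT there is a unique solution modulo M = 8 · 13 · 3 = 312.
Solve pairwise, accumulating the modulus:
  Start with x ≡ 0 (mod 8).
  Combine with x ≡ 8 (mod 13): since gcd(8, 13) = 1, we get a unique residue mod 104.
    Write x = 0 + 8·t and substitute into x ≡ 8 (mod 13): 8·t ≡ 8 − 0 = 8 (mod 13).
    The inverse of 8 mod 13 is 5 (since 8·5 = 40 = 3·13 + 1), so t ≡ 5·8 = 40 ≡ 1 (mod 13).
    Then x = 0 + 8·1 = 8, valid modulo lcm(8, 13) = 104: x ≡ 8 (mod 104).
  Combine with x ≡ 2 (mod 3): since gcd(104, 3) = 1, we get a unique residue mod 312.
    Write x = 8 + 104·t and substitute into x ≡ 2 (mod 3): 104·t ≡ 2 − 8 = -6 (mod 3).
    Reduce coefficients mod 3: 2·t ≡ 0 (mod 3).
    The inverse of 2 mod 3 is 2 (since 2·2 = 4 = 1·3 + 1), so t ≡ 2·0 = 0 ≡ 0 (mod 3).
    Then x = 8 + 104·0 = 8, valid modulo lcm(104, 3) = 312: x ≡ 8 (mod 312).
Verify: 8 mod 8 = 0 ✓, 8 mod 13 = 8 ✓, 8 mod 3 = 2 ✓.

x ≡ 8 (mod 312).


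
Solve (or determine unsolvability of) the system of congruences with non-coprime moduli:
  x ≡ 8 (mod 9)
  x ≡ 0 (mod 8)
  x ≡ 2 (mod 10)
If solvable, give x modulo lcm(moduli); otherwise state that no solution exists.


Moduli 9, 8, 10 are not pairwise coprime, so CRT works modulo lcm(m_i) when all pairwise compatibility conditions hold.
Pairwise compatibility: gcd(m_i, m_j) must divide a_i - a_j for every pair.
Merge one congruence at a time:
  Start: x ≡ 8 (mod 9).
  Combine with x ≡ 0 (mod 8): gcd(9, 8) = 1; 0 - 8 = -8, which IS divisible by 1, so compatible.
    Write x = 8 + 9·t and substitute into x ≡ 0 (mod 8): 9·t ≡ 0 − 8 = -8 (mod 8).
    Reduce coefficients mod 8: 1·t ≡ 0 (mod 8).
    So t ≡ 0 (mod 8).
    Then x = 8 + 9·0 = 8, valid modulo lcm(9, 8) = 72: x ≡ 8 (mod 72).
  Combine with x ≡ 2 (mod 10): gcd(72, 10) = 2; 2 - 8 = -6, which IS divisible by 2, so compatible.
    Write x = 8 + 72·t and substitute into x ≡ 2 (mod 10): 72·t ≡ 2 − 8 = -6 (mod 10).
    Divide the congruence (and modulus) by g = 2: 36·t ≡ -3 (mod 5).
    Reduce coefficients mod 5: 1·t ≡ 2 (mod 5).
    So t ≡ 2 (mod 5).
    Then x = 8 + 72·2 = 152, valid modulo lcm(72, 10) = 360: x ≡ 152 (mod 360).
Verify: 152 mod 9 = 8, 152 mod 8 = 0, 152 mod 10 = 2.

x ≡ 152 (mod 360).


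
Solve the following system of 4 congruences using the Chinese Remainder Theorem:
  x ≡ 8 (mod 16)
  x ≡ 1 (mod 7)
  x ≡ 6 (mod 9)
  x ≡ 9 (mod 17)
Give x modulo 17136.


Product of moduli M = 16 · 7 · 9 · 17 = 17136.
Merge one congruence at a time:
  Start: x ≡ 8 (mod 16).
  Combine with x ≡ 1 (mod 7); new modulus lcm = 112.
    Write x = 8 + 16·t and substitute into x ≡ 1 (mod 7): 16·t ≡ 1 − 8 = -7 (mod 7).
    Reduce coefficients mod 7: 2·t ≡ 0 (mod 7).
    The inverse of 2 mod 7 is 4 (since 2·4 = 8 = 1·7 + 1), so t ≡ 4·0 = 0 ≡ 0 (mod 7).
    Then x = 8 + 16·0 = 8, valid modulo lcm(16, 7) = 112: x ≡ 8 (mod 112).
  Combine with x ≡ 6 (mod 9); new modulus lcm = 1008.
    Write x = 8 + 112·t and substitute into x ≡ 6 (mod 9): 112·t ≡ 6 − 8 = -2 (mod 9).
    Reduce coefficients mod 9: 4·t ≡ 7 (mod 9).
    The inverse of 4 mod 9 is 7 (since 4·7 = 28 = 3·9 + 1), so t ≡ 7·7 = 49 ≡ 4 (mod 9).
    Then x = 8 + 112·4 = 456, valid modulo lcm(112, 9) = 1008: x ≡ 456 (mod 1008).
  Combine with x ≡ 9 (mod 17); new modulus lcm = 17136.
    Write x = 456 + 1008·t and substitute into x ≡ 9 (mod 17): 1008·t ≡ 9 − 456 = -447 (mod 17).
    Reduce coefficients mod 17: 5·t ≡ 12 (mod 17).
    The inverse of 5 mod 17 is 7 (since 5·7 = 35 = 2·17 + 1), so t ≡ 7·12 = 84 ≡ 16 (mod 17).
    Then x = 456 + 1008·16 = 16584, valid modulo lcm(1008, 17) = 17136: x ≡ 16584 (mod 17136).
Verify against each original: 16584 mod 16 = 8, 16584 mod 7 = 1, 16584 mod 9 = 6, 16584 mod 17 = 9.

x ≡ 16584 (mod 17136).


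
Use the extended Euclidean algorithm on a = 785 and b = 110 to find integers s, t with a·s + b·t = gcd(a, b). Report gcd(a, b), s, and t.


Euclidean algorithm on (785, 110) — divide until remainder is 0:
  785 = 7 · 110 + 15
  110 = 7 · 15 + 5
  15 = 3 · 5 + 0
gcd(785, 110) = 5.
Track Bezout coefficients alongside the remainders: start with r₀ = 785 = a·1 + b·0 (s = 1, t = 0) and r₁ = 110 = a·0 + b·1 (s = 0, t = 1); each new remainder r_{k+1} = r_{k-1} − q_k·r_k inherits s_{k+1} = s_{k-1} − q_k·s_k, t_{k+1} = t_{k-1} − q_k·t_k, so r_k = a·s_k + b·t_k at every step:
  q = 7: r = 15, s = 1 − 7·0 = 1, t = 0 − 7·1 = -7  (check: 785·1 + 110·(-7) = 15)
  q = 7: r = 5, s = 0 − 7·1 = -7, t = 1 − 7·(-7) = 50  (check: 785·(-7) + 110·50 = 5)
The row with r = 5 (the gcd) gives the Bezout coefficients s = -7, t = 50.
Result: 785 · (-7) + 110 · (50) = 5.

gcd(785, 110) = 5; s = -7, t = 50 (check: 785·(-7) + 110·50 = 5).


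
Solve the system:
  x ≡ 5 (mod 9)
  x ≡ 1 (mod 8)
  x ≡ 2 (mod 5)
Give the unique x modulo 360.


Moduli 9, 8, 5 are pairwise coprime; by CRT there is a unique solution modulo M = 9 · 8 · 5 = 360.
Solve pairwise, accumulating the modulus:
  Start with x ≡ 5 (mod 9).
  Combine with x ≡ 1 (mod 8): since gcd(9, 8) = 1, we get a unique residue mod 72.
    Write x = 5 + 9·t and substitute into x ≡ 1 (mod 8): 9·t ≡ 1 − 5 = -4 (mod 8).
    Reduce coefficients mod 8: 1·t ≡ 4 (mod 8).
    So t ≡ 4 (mod 8).
    Then x = 5 + 9·4 = 41, valid modulo lcm(9, 8) = 72: x ≡ 41 (mod 72).
  Combine with x ≡ 2 (mod 5): since gcd(72, 5) = 1, we get a unique residue mod 360.
    Write x = 41 + 72·t and substitute into x ≡ 2 (mod 5): 72·t ≡ 2 − 41 = -39 (mod 5).
    Reduce coefficients mod 5: 2·t ≡ 1 (mod 5).
    The inverse of 2 mod 5 is 3 (since 2·3 = 6 = 1·5 + 1), so t ≡ 3·1 = 3 ≡ 3 (mod 5).
    Then x = 41 + 72·3 = 257, valid modulo lcm(72, 5) = 360: x ≡ 257 (mod 360).
Verify: 257 mod 9 = 5 ✓, 257 mod 8 = 1 ✓, 257 mod 5 = 2 ✓.

x ≡ 257 (mod 360).


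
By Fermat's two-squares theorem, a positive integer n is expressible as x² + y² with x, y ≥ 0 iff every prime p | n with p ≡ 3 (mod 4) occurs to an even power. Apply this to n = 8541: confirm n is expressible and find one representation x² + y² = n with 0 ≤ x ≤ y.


Step 1: Factor n = 8541 = 3^2 · 13 · 73.
Step 2: Check the mod-4 condition on each prime factor: 3 ≡ 3 (mod 4), exponent 2 (must be even); 13 ≡ 1 (mod 4), exponent 1; 73 ≡ 1 (mod 4), exponent 1.
All primes ≡ 3 (mod 4) appear to even exponent (or don't appear), so by the two-squares theorem n IS expressible as a sum of two squares.
Step 3: Build a representation. Group n = k² · m with k = 3 and m = 13 · 73 = 949 (a product of primes ≡ 1 (mod 4)); a representation of m scales to one of n via (k·x)² + (k·y)² = k²(x² + y²). Each prime p ≡ 1 (mod 4) is itself a sum of two squares; find a² by testing p − a² for a perfect square:
  13: 13 − 1² = 12, 13 − 2² = 9 = 3² ⇒ 13 = 2² + 3².
  73: 73 − 1² = 72, 73 − 2² = 69, 73 − 3² = 64 = 8² ⇒ 73 = 3² + 8².
  Combine using the Brahmagupta–Fibonacci identity (a² + b²)(c² + d²) = (ac − bd)² + (ad + bc)² = (ac + bd)² + (ad − bc)²:
  13 · 73 = 949: from (2² + 3²)(3² + 8²), take (2·3 − 3·8, 2·8 + 3·3) = (6 − 24, 16 + 9) = (-18, 25); dropping signs (only squares matter) gives (18, 25); check 18² + 25² = 324 + 625 = 949 ✓.
  Scale by k = 3: (3·18, 3·25) = (54, 75).
Step 4: Order so x ≤ y and verify: 54² + 75² = 2916 + 5625 = 8541 = n. ✓

n = 8541 = 54² + 75² (one valid representation with x ≤ y).


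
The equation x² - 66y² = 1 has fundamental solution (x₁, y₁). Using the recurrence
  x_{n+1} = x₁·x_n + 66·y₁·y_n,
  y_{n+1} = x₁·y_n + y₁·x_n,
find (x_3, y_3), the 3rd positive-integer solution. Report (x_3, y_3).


Step 1: Find the fundamental solution (x₁, y₁) of x² - 66y² = 1.
  Expand √66 as a continued fraction. a₀ = ⌊√66⌋ = 8; iterate m_{k+1} = d_k·a_k − m_k, d_{k+1} = (66 − m_{k+1}²)/d_k, a_{k+1} = ⌊(a₀ + m_{k+1})/d_{k+1}⌋ (starting m₀ = 0, d₀ = 1), with convergents p_k = a_k·p_{k-1} + p_{k-2}, q_k = a_k·q_{k-1} + q_{k-2} (p₋₁ = 1, q₋₁ = 0):
  k = 0: a₀ = 8; p₀/q₀ = 8/1; p₀² − 66·q₀² = 64 − 66 = -2.
  k = 1: m = 8, d = 2, a = ⌊(8 + 8)/2⌋ = 8; p/q = (8·8 + 1)/(8·1 + 0) = 65/8; p² − 66·q² = 4225 − 4224 = 1.
  The first convergent with p² − 66·q² = 1 gives the fundamental solution (x₁, y₁) = (65, 8).
Step 2: Apply the recurrence (x_{n+1}, y_{n+1}) = (x₁x_n + 66y₁y_n, x₁y_n + y₁x_n) repeatedly.
  From (x_1, y_1) = (65, 8): x_2 = 65·65 + 66·8·8 = 8449; y_2 = 65·8 + 8·65 = 1040.
  From (x_2, y_2) = (8449, 1040): x_3 = 65·8449 + 66·8·1040 = 1098305; y_3 = 65·1040 + 8·8449 = 135192.
Step 3: Verify x_3² - 66·y_3² = 1206273873025 - 1206273873024 = 1 (should be 1). ✓

(x_1, y_1) = (65, 8); (x_3, y_3) = (1098305, 135192).


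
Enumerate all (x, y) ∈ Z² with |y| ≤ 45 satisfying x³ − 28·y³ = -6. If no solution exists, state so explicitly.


The equation is x³ - 28y³ = -6. For fixed y, x³ = 28·y³ − 6, so a solution requires the RHS to be a perfect cube.
Strategy: iterate y from -45 to 45, compute RHS = 28·y³ − 6, and check whether it is a (positive or negative) perfect cube.
Check small values of y:
  y = 0: RHS = -6 is not a perfect cube.
  y = 1: RHS = 22 is not a perfect cube.
  y = -1: RHS = -34 is not a perfect cube.
  y = 2: RHS = 218 is not a perfect cube.
  y = -2: RHS = -230 is not a perfect cube.
  y = 3: RHS = 750 is not a perfect cube.
  y = -3: RHS = -762 is not a perfect cube.
Continuing the search up to |y| = 45 finds no solutions either.
No (x, y) in the scanned range satisfies the equation.

No integer solutions with |y| ≤ 45.


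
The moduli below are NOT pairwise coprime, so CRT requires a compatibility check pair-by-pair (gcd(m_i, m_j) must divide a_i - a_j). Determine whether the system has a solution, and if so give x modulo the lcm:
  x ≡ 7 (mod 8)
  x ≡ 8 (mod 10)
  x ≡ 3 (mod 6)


Moduli 8, 10, 6 are not pairwise coprime, so CRT works modulo lcm(m_i) when all pairwise compatibility conditions hold.
Pairwise compatibility: gcd(m_i, m_j) must divide a_i - a_j for every pair.
Merge one congruence at a time:
  Start: x ≡ 7 (mod 8).
  Combine with x ≡ 8 (mod 10): gcd(8, 10) = 2, and 8 - 7 = 1 is NOT divisible by 2.
    ⇒ system is inconsistent (no integer solution).

No solution (the system is inconsistent).


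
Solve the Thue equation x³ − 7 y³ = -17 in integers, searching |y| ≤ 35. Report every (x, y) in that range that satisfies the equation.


The equation is x³ - 7y³ = -17. For fixed y, x³ = 7·y³ − 17, so a solution requires the RHS to be a perfect cube.
Strategy: iterate y from -35 to 35, compute RHS = 7·y³ − 17, and check whether it is a (positive or negative) perfect cube.
Check small values of y:
  y = 0: RHS = -17 is not a perfect cube.
  y = 1: RHS = -10 is not a perfect cube.
  y = -1: RHS = -24 is not a perfect cube.
  y = 2: RHS = 39 is not a perfect cube.
  y = -2: RHS = -73 is not a perfect cube.
  y = 3: RHS = 172 is not a perfect cube.
  y = -3: RHS = -206 is not a perfect cube.
Continuing the search up to |y| = 35 finds no solutions either.
No (x, y) in the scanned range satisfies the equation.

No integer solutions with |y| ≤ 35.


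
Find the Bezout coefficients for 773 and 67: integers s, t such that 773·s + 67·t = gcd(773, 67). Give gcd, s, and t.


Euclidean algorithm on (773, 67) — divide until remainder is 0:
  773 = 11 · 67 + 36
  67 = 1 · 36 + 31
  36 = 1 · 31 + 5
  31 = 6 · 5 + 1
  5 = 5 · 1 + 0
gcd(773, 67) = 1.
Track Bezout coefficients alongside the remainders: start with r₀ = 773 = a·1 + b·0 (s = 1, t = 0) and r₁ = 67 = a·0 + b·1 (s = 0, t = 1); each new remainder r_{k+1} = r_{k-1} − q_k·r_k inherits s_{k+1} = s_{k-1} − q_k·s_k, t_{k+1} = t_{k-1} − q_k·t_k, so r_k = a·s_k + b·t_k at every step:
  q = 11: r = 36, s = 1 − 11·0 = 1, t = 0 − 11·1 = -11  (check: 773·1 + 67·(-11) = 36)
  q = 1: r = 31, s = 0 − 1·1 = -1, t = 1 − 1·(-11) = 12  (check: 773·(-1) + 67·12 = 31)
  q = 1: r = 5, s = 1 − 1·(-1) = 2, t = -11 − 1·12 = -23  (check: 773·2 + 67·(-23) = 5)
  q = 6: r = 1, s = -1 − 6·2 = -13, t = 12 − 6·(-23) = 150  (check: 773·(-13) + 67·150 = 1)
The row with r = 1 (the gcd) gives the Bezout coefficients s = -13, t = 150.
Result: 773 · (-13) + 67 · (150) = 1.

gcd(773, 67) = 1; s = -13, t = 150 (check: 773·(-13) + 67·150 = 1).


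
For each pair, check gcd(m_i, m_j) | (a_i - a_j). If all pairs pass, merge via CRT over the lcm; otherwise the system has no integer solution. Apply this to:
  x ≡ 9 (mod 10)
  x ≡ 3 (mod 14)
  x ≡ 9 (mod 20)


Moduli 10, 14, 20 are not pairwise coprime, so CRT works modulo lcm(m_i) when all pairwise compatibility conditions hold.
Pairwise compatibility: gcd(m_i, m_j) must divide a_i - a_j for every pair.
Merge one congruence at a time:
  Start: x ≡ 9 (mod 10).
  Combine with x ≡ 3 (mod 14): gcd(10, 14) = 2; 3 - 9 = -6, which IS divisible by 2, so compatible.
    Write x = 9 + 10·t and substitute into x ≡ 3 (mod 14): 10·t ≡ 3 − 9 = -6 (mod 14).
    Divide the congruence (and modulus) by g = 2: 5·t ≡ -3 (mod 7).
    Reduce coefficients mod 7: 5·t ≡ 4 (mod 7).
    The inverse of 5 mod 7 is 3 (since 5·3 = 15 = 2·7 + 1), so t ≡ 3·4 = 12 ≡ 5 (mod 7).
    Then x = 9 + 10·5 = 59, valid modulo lcm(10, 14) = 70: x ≡ 59 (mod 70).
  Combine with x ≡ 9 (mod 20): gcd(70, 20) = 10; 9 - 59 = -50, which IS divisible by 10, so compatible.
    Write x = 59 + 70·t and substitute into x ≡ 9 (mod 20): 70·t ≡ 9 − 59 = -50 (mod 20).
    Divide the congruence (and modulus) by g = 10: 7·t ≡ -5 (mod 2).
    Reduce coefficients mod 2: 1·t ≡ 1 (mod 2).
    So t ≡ 1 (mod 2).
    Then x = 59 + 70·1 = 129, valid modulo lcm(70, 20) = 140: x ≡ 129 (mod 140).
Verify: 129 mod 10 = 9, 129 mod 14 = 3, 129 mod 20 = 9.

x ≡ 129 (mod 140).


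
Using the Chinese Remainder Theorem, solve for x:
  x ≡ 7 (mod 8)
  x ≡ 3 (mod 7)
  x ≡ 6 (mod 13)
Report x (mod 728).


Moduli 8, 7, 13 are pairwise coprime; by CRT there is a unique solution modulo M = 8 · 7 · 13 = 728.
Solve pairwise, accumulating the modulus:
  Start with x ≡ 7 (mod 8).
  Combine with x ≡ 3 (mod 7): since gcd(8, 7) = 1, we get a unique residue mod 56.
    Write x = 7 + 8·t and substitute into x ≡ 3 (mod 7): 8·t ≡ 3 − 7 = -4 (mod 7).
    Reduce coefficients mod 7: 1·t ≡ 3 (mod 7).
    So t ≡ 3 (mod 7).
    Then x = 7 + 8·3 = 31, valid modulo lcm(8, 7) = 56: x ≡ 31 (mod 56).
  Combine with x ≡ 6 (mod 13): since gcd(56, 13) = 1, we get a unique residue mod 728.
    Write x = 31 + 56·t and substitute into x ≡ 6 (mod 13): 56·t ≡ 6 − 31 = -25 (mod 13).
    Reduce coefficients mod 13: 4·t ≡ 1 (mod 13).
    The inverse of 4 mod 13 is 10 (since 4·10 = 40 = 3·13 + 1), so t ≡ 10·1 = 10 ≡ 10 (mod 13).
    Then x = 31 + 56·10 = 591, valid modulo lcm(56, 13) = 728: x ≡ 591 (mod 728).
Verify: 591 mod 8 = 7 ✓, 591 mod 7 = 3 ✓, 591 mod 13 = 6 ✓.

x ≡ 591 (mod 728).


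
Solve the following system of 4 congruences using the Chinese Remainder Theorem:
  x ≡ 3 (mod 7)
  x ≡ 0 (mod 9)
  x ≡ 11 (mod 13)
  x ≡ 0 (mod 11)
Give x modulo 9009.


Product of moduli M = 7 · 9 · 13 · 11 = 9009.
Merge one congruence at a time:
  Start: x ≡ 3 (mod 7).
  Combine with x ≡ 0 (mod 9); new modulus lcm = 63.
    Write x = 3 + 7·t and substitute into x ≡ 0 (mod 9): 7·t ≡ 0 − 3 = -3 (mod 9).
    Reduce coefficients mod 9: 7·t ≡ 6 (mod 9).
    The inverse of 7 mod 9 is 4 (since 7·4 = 28 = 3·9 + 1), so t ≡ 4·6 = 24 ≡ 6 (mod 9).
    Then x = 3 + 7·6 = 45, valid modulo lcm(7, 9) = 63: x ≡ 45 (mod 63).
  Combine with x ≡ 11 (mod 13); new modulus lcm = 819.
    Write x = 45 + 63·t and substitute into x ≡ 11 (mod 13): 63·t ≡ 11 − 45 = -34 (mod 13).
    Reduce coefficients mod 13: 11·t ≡ 5 (mod 13).
    The inverse of 11 mod 13 is 6 (since 11·6 = 66 = 5·13 + 1), so t ≡ 6·5 = 30 ≡ 4 (mod 13).
    Then x = 45 + 63·4 = 297, valid modulo lcm(63, 13) = 819: x ≡ 297 (mod 819).
  Combine with x ≡ 0 (mod 11); new modulus lcm = 9009.
    Write x = 297 + 819·t and substitute into x ≡ 0 (mod 11): 819·t ≡ 0 − 297 = -297 (mod 11).
    Reduce coefficients mod 11: 5·t ≡ 0 (mod 11).
    The inverse of 5 mod 11 is 9 (since 5·9 = 45 = 4·11 + 1), so t ≡ 9·0 = 0 ≡ 0 (mod 11).
    Then x = 297 + 819·0 = 297, valid modulo lcm(819, 11) = 9009: x ≡ 297 (mod 9009).
Verify against each original: 297 mod 7 = 3, 297 mod 9 = 0, 297 mod 13 = 11, 297 mod 11 = 0.

x ≡ 297 (mod 9009).
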